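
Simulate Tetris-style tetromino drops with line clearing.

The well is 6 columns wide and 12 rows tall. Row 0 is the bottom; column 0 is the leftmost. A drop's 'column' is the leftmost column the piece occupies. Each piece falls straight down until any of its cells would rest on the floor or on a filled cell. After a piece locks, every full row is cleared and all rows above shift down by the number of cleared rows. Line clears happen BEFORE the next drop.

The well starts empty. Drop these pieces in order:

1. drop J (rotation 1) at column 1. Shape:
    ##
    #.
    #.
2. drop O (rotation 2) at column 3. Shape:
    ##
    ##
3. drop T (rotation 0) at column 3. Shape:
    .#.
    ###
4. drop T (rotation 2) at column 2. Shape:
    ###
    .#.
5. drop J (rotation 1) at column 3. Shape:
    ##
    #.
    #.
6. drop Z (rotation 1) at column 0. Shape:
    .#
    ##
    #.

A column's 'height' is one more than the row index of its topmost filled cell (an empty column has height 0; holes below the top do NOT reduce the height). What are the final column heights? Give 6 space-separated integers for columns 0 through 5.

Answer: 3 4 4 7 7 0

Derivation:
Drop 1: J rot1 at col 1 lands with bottom-row=0; cleared 0 line(s) (total 0); column heights now [0 3 3 0 0 0], max=3
Drop 2: O rot2 at col 3 lands with bottom-row=0; cleared 0 line(s) (total 0); column heights now [0 3 3 2 2 0], max=3
Drop 3: T rot0 at col 3 lands with bottom-row=2; cleared 0 line(s) (total 0); column heights now [0 3 3 3 4 3], max=4
Drop 4: T rot2 at col 2 lands with bottom-row=3; cleared 0 line(s) (total 0); column heights now [0 3 5 5 5 3], max=5
Drop 5: J rot1 at col 3 lands with bottom-row=5; cleared 0 line(s) (total 0); column heights now [0 3 5 8 8 3], max=8
Drop 6: Z rot1 at col 0 lands with bottom-row=2; cleared 1 line(s) (total 1); column heights now [3 4 4 7 7 0], max=7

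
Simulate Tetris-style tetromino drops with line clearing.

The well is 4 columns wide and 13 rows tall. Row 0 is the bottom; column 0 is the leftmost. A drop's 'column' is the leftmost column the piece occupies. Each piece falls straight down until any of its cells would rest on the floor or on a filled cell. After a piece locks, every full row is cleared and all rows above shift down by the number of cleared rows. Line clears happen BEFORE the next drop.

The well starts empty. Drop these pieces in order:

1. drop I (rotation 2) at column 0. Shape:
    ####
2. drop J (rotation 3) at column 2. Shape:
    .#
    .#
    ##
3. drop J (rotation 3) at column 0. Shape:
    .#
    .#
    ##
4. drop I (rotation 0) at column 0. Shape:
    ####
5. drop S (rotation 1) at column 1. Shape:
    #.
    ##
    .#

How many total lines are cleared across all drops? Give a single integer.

Answer: 3

Derivation:
Drop 1: I rot2 at col 0 lands with bottom-row=0; cleared 1 line(s) (total 1); column heights now [0 0 0 0], max=0
Drop 2: J rot3 at col 2 lands with bottom-row=0; cleared 0 line(s) (total 1); column heights now [0 0 1 3], max=3
Drop 3: J rot3 at col 0 lands with bottom-row=0; cleared 1 line(s) (total 2); column heights now [0 2 0 2], max=2
Drop 4: I rot0 at col 0 lands with bottom-row=2; cleared 1 line(s) (total 3); column heights now [0 2 0 2], max=2
Drop 5: S rot1 at col 1 lands with bottom-row=1; cleared 0 line(s) (total 3); column heights now [0 4 3 2], max=4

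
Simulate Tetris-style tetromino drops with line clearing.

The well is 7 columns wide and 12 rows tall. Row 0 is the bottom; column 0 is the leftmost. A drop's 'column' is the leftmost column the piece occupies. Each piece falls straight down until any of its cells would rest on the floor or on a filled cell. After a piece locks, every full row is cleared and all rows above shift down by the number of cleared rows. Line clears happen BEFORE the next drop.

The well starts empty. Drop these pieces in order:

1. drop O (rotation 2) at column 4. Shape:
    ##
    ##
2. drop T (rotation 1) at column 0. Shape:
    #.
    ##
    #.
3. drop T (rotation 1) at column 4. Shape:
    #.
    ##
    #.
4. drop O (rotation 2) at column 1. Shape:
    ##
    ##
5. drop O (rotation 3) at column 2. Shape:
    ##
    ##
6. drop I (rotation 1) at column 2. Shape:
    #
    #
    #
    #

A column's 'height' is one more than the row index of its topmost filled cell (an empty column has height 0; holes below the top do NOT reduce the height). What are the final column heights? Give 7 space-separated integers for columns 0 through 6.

Drop 1: O rot2 at col 4 lands with bottom-row=0; cleared 0 line(s) (total 0); column heights now [0 0 0 0 2 2 0], max=2
Drop 2: T rot1 at col 0 lands with bottom-row=0; cleared 0 line(s) (total 0); column heights now [3 2 0 0 2 2 0], max=3
Drop 3: T rot1 at col 4 lands with bottom-row=2; cleared 0 line(s) (total 0); column heights now [3 2 0 0 5 4 0], max=5
Drop 4: O rot2 at col 1 lands with bottom-row=2; cleared 0 line(s) (total 0); column heights now [3 4 4 0 5 4 0], max=5
Drop 5: O rot3 at col 2 lands with bottom-row=4; cleared 0 line(s) (total 0); column heights now [3 4 6 6 5 4 0], max=6
Drop 6: I rot1 at col 2 lands with bottom-row=6; cleared 0 line(s) (total 0); column heights now [3 4 10 6 5 4 0], max=10

Answer: 3 4 10 6 5 4 0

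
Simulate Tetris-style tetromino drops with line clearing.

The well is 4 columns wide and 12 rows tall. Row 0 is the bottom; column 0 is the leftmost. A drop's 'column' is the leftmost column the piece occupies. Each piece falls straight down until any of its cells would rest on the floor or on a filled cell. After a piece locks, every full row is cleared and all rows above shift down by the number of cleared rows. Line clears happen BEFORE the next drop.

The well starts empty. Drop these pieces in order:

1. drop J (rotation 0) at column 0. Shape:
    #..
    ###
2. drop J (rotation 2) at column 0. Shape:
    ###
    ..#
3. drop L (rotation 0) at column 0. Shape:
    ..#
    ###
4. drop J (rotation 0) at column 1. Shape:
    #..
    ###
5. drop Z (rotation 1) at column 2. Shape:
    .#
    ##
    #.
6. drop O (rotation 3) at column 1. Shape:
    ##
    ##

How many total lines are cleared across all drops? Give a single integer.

Drop 1: J rot0 at col 0 lands with bottom-row=0; cleared 0 line(s) (total 0); column heights now [2 1 1 0], max=2
Drop 2: J rot2 at col 0 lands with bottom-row=1; cleared 0 line(s) (total 0); column heights now [3 3 3 0], max=3
Drop 3: L rot0 at col 0 lands with bottom-row=3; cleared 0 line(s) (total 0); column heights now [4 4 5 0], max=5
Drop 4: J rot0 at col 1 lands with bottom-row=5; cleared 0 line(s) (total 0); column heights now [4 7 6 6], max=7
Drop 5: Z rot1 at col 2 lands with bottom-row=6; cleared 0 line(s) (total 0); column heights now [4 7 8 9], max=9
Drop 6: O rot3 at col 1 lands with bottom-row=8; cleared 0 line(s) (total 0); column heights now [4 10 10 9], max=10

Answer: 0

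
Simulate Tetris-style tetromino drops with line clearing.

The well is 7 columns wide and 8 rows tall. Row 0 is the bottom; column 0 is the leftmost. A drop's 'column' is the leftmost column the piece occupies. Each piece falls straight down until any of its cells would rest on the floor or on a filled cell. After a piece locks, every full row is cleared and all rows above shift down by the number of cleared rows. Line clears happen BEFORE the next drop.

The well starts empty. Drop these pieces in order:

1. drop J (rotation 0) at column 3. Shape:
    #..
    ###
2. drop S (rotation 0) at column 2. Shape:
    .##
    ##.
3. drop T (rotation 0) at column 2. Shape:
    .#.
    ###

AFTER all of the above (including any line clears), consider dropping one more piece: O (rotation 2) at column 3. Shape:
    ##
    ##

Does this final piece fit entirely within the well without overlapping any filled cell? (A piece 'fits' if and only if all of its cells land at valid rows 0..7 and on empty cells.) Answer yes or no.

Answer: yes

Derivation:
Drop 1: J rot0 at col 3 lands with bottom-row=0; cleared 0 line(s) (total 0); column heights now [0 0 0 2 1 1 0], max=2
Drop 2: S rot0 at col 2 lands with bottom-row=2; cleared 0 line(s) (total 0); column heights now [0 0 3 4 4 1 0], max=4
Drop 3: T rot0 at col 2 lands with bottom-row=4; cleared 0 line(s) (total 0); column heights now [0 0 5 6 5 1 0], max=6
Test piece O rot2 at col 3 (width 2): heights before test = [0 0 5 6 5 1 0]; fits = True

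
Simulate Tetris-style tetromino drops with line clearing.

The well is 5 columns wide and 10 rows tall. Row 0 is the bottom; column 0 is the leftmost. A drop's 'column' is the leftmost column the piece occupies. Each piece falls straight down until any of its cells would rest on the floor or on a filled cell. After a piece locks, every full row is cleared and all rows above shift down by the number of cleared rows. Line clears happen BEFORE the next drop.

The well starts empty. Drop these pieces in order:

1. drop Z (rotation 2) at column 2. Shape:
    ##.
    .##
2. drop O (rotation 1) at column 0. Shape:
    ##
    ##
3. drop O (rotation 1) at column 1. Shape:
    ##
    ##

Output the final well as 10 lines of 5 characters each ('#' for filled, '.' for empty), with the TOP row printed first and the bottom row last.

Answer: .....
.....
.....
.....
.....
.....
.##..
.##..
####.
##.##

Derivation:
Drop 1: Z rot2 at col 2 lands with bottom-row=0; cleared 0 line(s) (total 0); column heights now [0 0 2 2 1], max=2
Drop 2: O rot1 at col 0 lands with bottom-row=0; cleared 0 line(s) (total 0); column heights now [2 2 2 2 1], max=2
Drop 3: O rot1 at col 1 lands with bottom-row=2; cleared 0 line(s) (total 0); column heights now [2 4 4 2 1], max=4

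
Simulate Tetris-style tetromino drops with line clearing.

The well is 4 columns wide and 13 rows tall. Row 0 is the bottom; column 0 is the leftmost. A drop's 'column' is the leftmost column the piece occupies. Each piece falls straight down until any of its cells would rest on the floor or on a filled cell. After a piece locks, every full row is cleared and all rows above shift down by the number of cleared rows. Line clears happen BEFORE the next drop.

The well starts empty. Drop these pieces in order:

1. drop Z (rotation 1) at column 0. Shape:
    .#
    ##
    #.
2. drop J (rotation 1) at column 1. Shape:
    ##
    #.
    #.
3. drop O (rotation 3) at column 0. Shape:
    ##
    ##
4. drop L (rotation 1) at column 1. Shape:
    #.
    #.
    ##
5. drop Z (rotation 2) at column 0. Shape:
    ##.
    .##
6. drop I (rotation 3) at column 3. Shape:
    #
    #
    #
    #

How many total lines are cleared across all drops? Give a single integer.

Drop 1: Z rot1 at col 0 lands with bottom-row=0; cleared 0 line(s) (total 0); column heights now [2 3 0 0], max=3
Drop 2: J rot1 at col 1 lands with bottom-row=3; cleared 0 line(s) (total 0); column heights now [2 6 6 0], max=6
Drop 3: O rot3 at col 0 lands with bottom-row=6; cleared 0 line(s) (total 0); column heights now [8 8 6 0], max=8
Drop 4: L rot1 at col 1 lands with bottom-row=8; cleared 0 line(s) (total 0); column heights now [8 11 9 0], max=11
Drop 5: Z rot2 at col 0 lands with bottom-row=11; cleared 0 line(s) (total 0); column heights now [13 13 12 0], max=13
Drop 6: I rot3 at col 3 lands with bottom-row=0; cleared 0 line(s) (total 0); column heights now [13 13 12 4], max=13

Answer: 0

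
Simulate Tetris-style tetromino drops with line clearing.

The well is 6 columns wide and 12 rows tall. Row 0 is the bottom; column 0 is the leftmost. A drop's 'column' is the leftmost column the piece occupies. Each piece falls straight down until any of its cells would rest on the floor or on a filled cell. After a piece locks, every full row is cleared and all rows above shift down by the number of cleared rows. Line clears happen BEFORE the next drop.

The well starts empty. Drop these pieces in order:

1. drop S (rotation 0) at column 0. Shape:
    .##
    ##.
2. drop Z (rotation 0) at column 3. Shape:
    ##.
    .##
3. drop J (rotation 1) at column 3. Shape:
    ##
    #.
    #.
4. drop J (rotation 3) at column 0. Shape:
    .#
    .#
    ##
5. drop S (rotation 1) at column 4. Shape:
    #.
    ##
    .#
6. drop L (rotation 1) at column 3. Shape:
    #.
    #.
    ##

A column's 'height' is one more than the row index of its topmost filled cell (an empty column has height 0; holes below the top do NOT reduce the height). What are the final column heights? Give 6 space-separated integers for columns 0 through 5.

Drop 1: S rot0 at col 0 lands with bottom-row=0; cleared 0 line(s) (total 0); column heights now [1 2 2 0 0 0], max=2
Drop 2: Z rot0 at col 3 lands with bottom-row=0; cleared 0 line(s) (total 0); column heights now [1 2 2 2 2 1], max=2
Drop 3: J rot1 at col 3 lands with bottom-row=2; cleared 0 line(s) (total 0); column heights now [1 2 2 5 5 1], max=5
Drop 4: J rot3 at col 0 lands with bottom-row=2; cleared 0 line(s) (total 0); column heights now [3 5 2 5 5 1], max=5
Drop 5: S rot1 at col 4 lands with bottom-row=4; cleared 0 line(s) (total 0); column heights now [3 5 2 5 7 6], max=7
Drop 6: L rot1 at col 3 lands with bottom-row=7; cleared 0 line(s) (total 0); column heights now [3 5 2 10 8 6], max=10

Answer: 3 5 2 10 8 6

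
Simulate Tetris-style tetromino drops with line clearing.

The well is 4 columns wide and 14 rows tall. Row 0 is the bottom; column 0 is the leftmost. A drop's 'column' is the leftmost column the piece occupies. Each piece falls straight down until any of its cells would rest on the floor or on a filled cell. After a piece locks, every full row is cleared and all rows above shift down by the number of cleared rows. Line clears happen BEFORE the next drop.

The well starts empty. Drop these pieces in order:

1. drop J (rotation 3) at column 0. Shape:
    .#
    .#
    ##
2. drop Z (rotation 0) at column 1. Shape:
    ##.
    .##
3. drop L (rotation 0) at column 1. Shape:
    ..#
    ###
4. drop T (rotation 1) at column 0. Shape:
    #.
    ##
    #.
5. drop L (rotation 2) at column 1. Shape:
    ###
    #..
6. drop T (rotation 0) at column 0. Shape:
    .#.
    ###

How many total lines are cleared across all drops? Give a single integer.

Answer: 1

Derivation:
Drop 1: J rot3 at col 0 lands with bottom-row=0; cleared 0 line(s) (total 0); column heights now [1 3 0 0], max=3
Drop 2: Z rot0 at col 1 lands with bottom-row=2; cleared 0 line(s) (total 0); column heights now [1 4 4 3], max=4
Drop 3: L rot0 at col 1 lands with bottom-row=4; cleared 0 line(s) (total 0); column heights now [1 5 5 6], max=6
Drop 4: T rot1 at col 0 lands with bottom-row=4; cleared 1 line(s) (total 1); column heights now [6 5 4 5], max=6
Drop 5: L rot2 at col 1 lands with bottom-row=5; cleared 0 line(s) (total 1); column heights now [6 7 7 7], max=7
Drop 6: T rot0 at col 0 lands with bottom-row=7; cleared 0 line(s) (total 1); column heights now [8 9 8 7], max=9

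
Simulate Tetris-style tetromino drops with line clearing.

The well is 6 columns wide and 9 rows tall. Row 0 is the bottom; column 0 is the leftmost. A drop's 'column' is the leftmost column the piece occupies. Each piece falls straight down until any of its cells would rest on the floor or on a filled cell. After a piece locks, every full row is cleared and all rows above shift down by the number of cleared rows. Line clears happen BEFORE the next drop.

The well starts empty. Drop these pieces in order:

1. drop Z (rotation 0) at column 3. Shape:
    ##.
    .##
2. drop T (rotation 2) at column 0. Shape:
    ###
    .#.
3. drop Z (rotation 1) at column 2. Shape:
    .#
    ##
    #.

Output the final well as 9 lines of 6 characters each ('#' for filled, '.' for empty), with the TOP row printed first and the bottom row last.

Drop 1: Z rot0 at col 3 lands with bottom-row=0; cleared 0 line(s) (total 0); column heights now [0 0 0 2 2 1], max=2
Drop 2: T rot2 at col 0 lands with bottom-row=0; cleared 0 line(s) (total 0); column heights now [2 2 2 2 2 1], max=2
Drop 3: Z rot1 at col 2 lands with bottom-row=2; cleared 0 line(s) (total 0); column heights now [2 2 4 5 2 1], max=5

Answer: ......
......
......
......
...#..
..##..
..#...
#####.
.#..##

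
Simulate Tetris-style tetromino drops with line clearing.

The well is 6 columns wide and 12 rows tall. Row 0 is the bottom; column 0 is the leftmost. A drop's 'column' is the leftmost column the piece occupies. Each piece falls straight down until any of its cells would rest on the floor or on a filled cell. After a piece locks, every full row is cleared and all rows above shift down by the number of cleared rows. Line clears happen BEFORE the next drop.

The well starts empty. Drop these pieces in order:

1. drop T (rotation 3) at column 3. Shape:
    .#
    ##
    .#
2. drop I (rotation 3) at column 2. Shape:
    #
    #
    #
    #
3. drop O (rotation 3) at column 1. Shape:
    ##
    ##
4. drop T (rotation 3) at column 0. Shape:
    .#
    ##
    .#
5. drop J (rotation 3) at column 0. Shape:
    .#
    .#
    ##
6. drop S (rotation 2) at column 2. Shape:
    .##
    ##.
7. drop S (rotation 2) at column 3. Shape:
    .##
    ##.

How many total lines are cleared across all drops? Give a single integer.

Drop 1: T rot3 at col 3 lands with bottom-row=0; cleared 0 line(s) (total 0); column heights now [0 0 0 2 3 0], max=3
Drop 2: I rot3 at col 2 lands with bottom-row=0; cleared 0 line(s) (total 0); column heights now [0 0 4 2 3 0], max=4
Drop 3: O rot3 at col 1 lands with bottom-row=4; cleared 0 line(s) (total 0); column heights now [0 6 6 2 3 0], max=6
Drop 4: T rot3 at col 0 lands with bottom-row=6; cleared 0 line(s) (total 0); column heights now [8 9 6 2 3 0], max=9
Drop 5: J rot3 at col 0 lands with bottom-row=9; cleared 0 line(s) (total 0); column heights now [10 12 6 2 3 0], max=12
Drop 6: S rot2 at col 2 lands with bottom-row=6; cleared 0 line(s) (total 0); column heights now [10 12 7 8 8 0], max=12
Drop 7: S rot2 at col 3 lands with bottom-row=8; cleared 0 line(s) (total 0); column heights now [10 12 7 9 10 10], max=12

Answer: 0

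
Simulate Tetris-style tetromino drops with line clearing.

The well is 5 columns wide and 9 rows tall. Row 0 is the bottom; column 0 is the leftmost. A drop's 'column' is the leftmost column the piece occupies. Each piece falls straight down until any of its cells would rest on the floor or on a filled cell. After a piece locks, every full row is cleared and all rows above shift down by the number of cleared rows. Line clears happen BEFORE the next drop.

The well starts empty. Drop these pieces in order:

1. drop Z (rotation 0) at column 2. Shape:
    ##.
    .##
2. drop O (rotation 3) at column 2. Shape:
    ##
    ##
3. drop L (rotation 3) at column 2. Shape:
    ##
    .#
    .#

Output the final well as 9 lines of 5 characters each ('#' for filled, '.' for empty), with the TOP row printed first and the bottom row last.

Drop 1: Z rot0 at col 2 lands with bottom-row=0; cleared 0 line(s) (total 0); column heights now [0 0 2 2 1], max=2
Drop 2: O rot3 at col 2 lands with bottom-row=2; cleared 0 line(s) (total 0); column heights now [0 0 4 4 1], max=4
Drop 3: L rot3 at col 2 lands with bottom-row=4; cleared 0 line(s) (total 0); column heights now [0 0 7 7 1], max=7

Answer: .....
.....
..##.
...#.
...#.
..##.
..##.
..##.
...##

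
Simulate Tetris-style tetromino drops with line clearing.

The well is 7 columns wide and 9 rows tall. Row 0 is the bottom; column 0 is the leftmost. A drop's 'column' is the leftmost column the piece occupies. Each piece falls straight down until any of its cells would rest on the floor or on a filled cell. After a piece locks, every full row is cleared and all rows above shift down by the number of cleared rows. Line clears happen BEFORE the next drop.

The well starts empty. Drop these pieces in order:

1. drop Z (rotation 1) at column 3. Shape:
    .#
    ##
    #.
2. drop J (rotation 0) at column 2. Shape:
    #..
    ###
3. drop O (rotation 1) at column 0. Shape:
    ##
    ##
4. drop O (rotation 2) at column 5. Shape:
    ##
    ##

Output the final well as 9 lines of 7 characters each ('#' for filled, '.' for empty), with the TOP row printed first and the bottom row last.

Drop 1: Z rot1 at col 3 lands with bottom-row=0; cleared 0 line(s) (total 0); column heights now [0 0 0 2 3 0 0], max=3
Drop 2: J rot0 at col 2 lands with bottom-row=3; cleared 0 line(s) (total 0); column heights now [0 0 5 4 4 0 0], max=5
Drop 3: O rot1 at col 0 lands with bottom-row=0; cleared 0 line(s) (total 0); column heights now [2 2 5 4 4 0 0], max=5
Drop 4: O rot2 at col 5 lands with bottom-row=0; cleared 0 line(s) (total 0); column heights now [2 2 5 4 4 2 2], max=5

Answer: .......
.......
.......
.......
..#....
..###..
....#..
##.####
##.#.##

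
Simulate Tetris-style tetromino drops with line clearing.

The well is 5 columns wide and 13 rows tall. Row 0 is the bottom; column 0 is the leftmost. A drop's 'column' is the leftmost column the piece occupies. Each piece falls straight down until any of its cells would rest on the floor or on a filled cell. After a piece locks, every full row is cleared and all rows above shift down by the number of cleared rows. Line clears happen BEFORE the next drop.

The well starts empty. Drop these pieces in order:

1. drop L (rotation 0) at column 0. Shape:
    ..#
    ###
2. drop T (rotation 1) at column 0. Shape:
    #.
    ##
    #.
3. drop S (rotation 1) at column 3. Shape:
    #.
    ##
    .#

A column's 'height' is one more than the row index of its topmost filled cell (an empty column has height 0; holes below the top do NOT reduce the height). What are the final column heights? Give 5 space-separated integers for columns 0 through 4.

Answer: 4 3 2 3 2

Derivation:
Drop 1: L rot0 at col 0 lands with bottom-row=0; cleared 0 line(s) (total 0); column heights now [1 1 2 0 0], max=2
Drop 2: T rot1 at col 0 lands with bottom-row=1; cleared 0 line(s) (total 0); column heights now [4 3 2 0 0], max=4
Drop 3: S rot1 at col 3 lands with bottom-row=0; cleared 0 line(s) (total 0); column heights now [4 3 2 3 2], max=4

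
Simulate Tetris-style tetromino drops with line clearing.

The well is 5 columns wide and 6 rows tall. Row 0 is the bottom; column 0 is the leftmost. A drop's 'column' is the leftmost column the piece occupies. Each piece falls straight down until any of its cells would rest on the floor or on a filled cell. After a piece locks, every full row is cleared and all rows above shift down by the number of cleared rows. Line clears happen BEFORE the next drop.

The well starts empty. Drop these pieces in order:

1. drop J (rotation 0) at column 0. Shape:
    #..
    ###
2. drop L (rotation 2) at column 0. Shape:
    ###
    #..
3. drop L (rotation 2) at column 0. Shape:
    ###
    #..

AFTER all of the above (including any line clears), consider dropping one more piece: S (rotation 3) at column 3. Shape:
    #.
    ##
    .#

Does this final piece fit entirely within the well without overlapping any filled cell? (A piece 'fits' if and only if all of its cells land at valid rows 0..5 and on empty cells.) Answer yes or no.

Drop 1: J rot0 at col 0 lands with bottom-row=0; cleared 0 line(s) (total 0); column heights now [2 1 1 0 0], max=2
Drop 2: L rot2 at col 0 lands with bottom-row=2; cleared 0 line(s) (total 0); column heights now [4 4 4 0 0], max=4
Drop 3: L rot2 at col 0 lands with bottom-row=4; cleared 0 line(s) (total 0); column heights now [6 6 6 0 0], max=6
Test piece S rot3 at col 3 (width 2): heights before test = [6 6 6 0 0]; fits = True

Answer: yes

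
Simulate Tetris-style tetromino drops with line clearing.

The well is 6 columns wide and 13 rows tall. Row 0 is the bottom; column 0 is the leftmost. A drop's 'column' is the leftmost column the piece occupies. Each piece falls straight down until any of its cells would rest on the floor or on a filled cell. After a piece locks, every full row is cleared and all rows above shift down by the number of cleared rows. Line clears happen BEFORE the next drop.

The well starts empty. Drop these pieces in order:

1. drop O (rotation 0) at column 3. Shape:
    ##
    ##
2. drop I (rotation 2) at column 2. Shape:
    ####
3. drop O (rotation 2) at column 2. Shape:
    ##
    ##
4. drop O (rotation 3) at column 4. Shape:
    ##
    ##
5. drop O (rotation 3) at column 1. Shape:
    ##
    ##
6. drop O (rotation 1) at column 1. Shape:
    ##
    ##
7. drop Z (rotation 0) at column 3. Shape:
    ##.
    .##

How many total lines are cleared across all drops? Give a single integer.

Answer: 0

Derivation:
Drop 1: O rot0 at col 3 lands with bottom-row=0; cleared 0 line(s) (total 0); column heights now [0 0 0 2 2 0], max=2
Drop 2: I rot2 at col 2 lands with bottom-row=2; cleared 0 line(s) (total 0); column heights now [0 0 3 3 3 3], max=3
Drop 3: O rot2 at col 2 lands with bottom-row=3; cleared 0 line(s) (total 0); column heights now [0 0 5 5 3 3], max=5
Drop 4: O rot3 at col 4 lands with bottom-row=3; cleared 0 line(s) (total 0); column heights now [0 0 5 5 5 5], max=5
Drop 5: O rot3 at col 1 lands with bottom-row=5; cleared 0 line(s) (total 0); column heights now [0 7 7 5 5 5], max=7
Drop 6: O rot1 at col 1 lands with bottom-row=7; cleared 0 line(s) (total 0); column heights now [0 9 9 5 5 5], max=9
Drop 7: Z rot0 at col 3 lands with bottom-row=5; cleared 0 line(s) (total 0); column heights now [0 9 9 7 7 6], max=9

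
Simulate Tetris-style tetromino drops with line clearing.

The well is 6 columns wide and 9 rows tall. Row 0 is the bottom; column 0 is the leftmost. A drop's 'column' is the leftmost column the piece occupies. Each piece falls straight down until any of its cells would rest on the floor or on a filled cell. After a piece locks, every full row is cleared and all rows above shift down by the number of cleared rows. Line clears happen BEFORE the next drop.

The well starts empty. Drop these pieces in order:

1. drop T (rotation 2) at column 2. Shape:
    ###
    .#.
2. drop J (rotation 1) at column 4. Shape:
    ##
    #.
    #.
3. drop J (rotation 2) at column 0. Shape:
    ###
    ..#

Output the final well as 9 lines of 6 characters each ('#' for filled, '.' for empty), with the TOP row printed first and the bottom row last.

Answer: ......
......
......
......
....##
###.#.
..#.#.
..###.
...#..

Derivation:
Drop 1: T rot2 at col 2 lands with bottom-row=0; cleared 0 line(s) (total 0); column heights now [0 0 2 2 2 0], max=2
Drop 2: J rot1 at col 4 lands with bottom-row=2; cleared 0 line(s) (total 0); column heights now [0 0 2 2 5 5], max=5
Drop 3: J rot2 at col 0 lands with bottom-row=2; cleared 0 line(s) (total 0); column heights now [4 4 4 2 5 5], max=5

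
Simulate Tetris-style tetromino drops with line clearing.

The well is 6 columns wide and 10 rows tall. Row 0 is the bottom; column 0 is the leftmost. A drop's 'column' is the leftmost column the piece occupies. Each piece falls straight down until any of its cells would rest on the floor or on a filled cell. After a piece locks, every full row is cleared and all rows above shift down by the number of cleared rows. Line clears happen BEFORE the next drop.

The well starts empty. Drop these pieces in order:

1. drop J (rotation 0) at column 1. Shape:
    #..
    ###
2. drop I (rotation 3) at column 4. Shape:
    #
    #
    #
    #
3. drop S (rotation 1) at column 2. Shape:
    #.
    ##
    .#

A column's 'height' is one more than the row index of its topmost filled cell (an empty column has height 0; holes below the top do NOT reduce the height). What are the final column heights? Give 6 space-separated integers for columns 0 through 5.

Drop 1: J rot0 at col 1 lands with bottom-row=0; cleared 0 line(s) (total 0); column heights now [0 2 1 1 0 0], max=2
Drop 2: I rot3 at col 4 lands with bottom-row=0; cleared 0 line(s) (total 0); column heights now [0 2 1 1 4 0], max=4
Drop 3: S rot1 at col 2 lands with bottom-row=1; cleared 0 line(s) (total 0); column heights now [0 2 4 3 4 0], max=4

Answer: 0 2 4 3 4 0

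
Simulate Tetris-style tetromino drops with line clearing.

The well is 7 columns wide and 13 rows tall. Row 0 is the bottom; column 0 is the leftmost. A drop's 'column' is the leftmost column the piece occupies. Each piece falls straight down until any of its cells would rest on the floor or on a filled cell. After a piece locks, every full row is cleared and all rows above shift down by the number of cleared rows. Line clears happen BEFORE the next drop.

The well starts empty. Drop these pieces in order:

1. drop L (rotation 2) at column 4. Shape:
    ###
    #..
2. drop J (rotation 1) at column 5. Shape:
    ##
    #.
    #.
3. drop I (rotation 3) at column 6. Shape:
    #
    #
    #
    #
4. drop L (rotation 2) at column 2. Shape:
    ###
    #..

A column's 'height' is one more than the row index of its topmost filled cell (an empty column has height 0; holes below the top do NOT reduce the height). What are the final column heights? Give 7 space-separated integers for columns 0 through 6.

Answer: 0 0 3 3 3 5 9

Derivation:
Drop 1: L rot2 at col 4 lands with bottom-row=0; cleared 0 line(s) (total 0); column heights now [0 0 0 0 2 2 2], max=2
Drop 2: J rot1 at col 5 lands with bottom-row=2; cleared 0 line(s) (total 0); column heights now [0 0 0 0 2 5 5], max=5
Drop 3: I rot3 at col 6 lands with bottom-row=5; cleared 0 line(s) (total 0); column heights now [0 0 0 0 2 5 9], max=9
Drop 4: L rot2 at col 2 lands with bottom-row=1; cleared 0 line(s) (total 0); column heights now [0 0 3 3 3 5 9], max=9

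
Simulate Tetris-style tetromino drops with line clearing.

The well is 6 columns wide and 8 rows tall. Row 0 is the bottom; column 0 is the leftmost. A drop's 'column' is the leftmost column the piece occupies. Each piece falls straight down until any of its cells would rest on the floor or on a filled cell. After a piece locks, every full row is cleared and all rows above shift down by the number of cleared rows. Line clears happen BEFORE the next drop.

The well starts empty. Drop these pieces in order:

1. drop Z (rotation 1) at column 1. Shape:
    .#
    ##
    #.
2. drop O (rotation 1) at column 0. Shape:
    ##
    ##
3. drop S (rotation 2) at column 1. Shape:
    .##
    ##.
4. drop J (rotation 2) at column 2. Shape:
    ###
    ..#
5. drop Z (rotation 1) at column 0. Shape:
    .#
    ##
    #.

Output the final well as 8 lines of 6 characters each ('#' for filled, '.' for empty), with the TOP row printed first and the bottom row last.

Drop 1: Z rot1 at col 1 lands with bottom-row=0; cleared 0 line(s) (total 0); column heights now [0 2 3 0 0 0], max=3
Drop 2: O rot1 at col 0 lands with bottom-row=2; cleared 0 line(s) (total 0); column heights now [4 4 3 0 0 0], max=4
Drop 3: S rot2 at col 1 lands with bottom-row=4; cleared 0 line(s) (total 0); column heights now [4 5 6 6 0 0], max=6
Drop 4: J rot2 at col 2 lands with bottom-row=5; cleared 0 line(s) (total 0); column heights now [4 5 7 7 7 0], max=7
Drop 5: Z rot1 at col 0 lands with bottom-row=4; cleared 0 line(s) (total 0); column heights now [6 7 7 7 7 0], max=7

Answer: ......
.####.
#####.
###...
##....
###...
.##...
.#....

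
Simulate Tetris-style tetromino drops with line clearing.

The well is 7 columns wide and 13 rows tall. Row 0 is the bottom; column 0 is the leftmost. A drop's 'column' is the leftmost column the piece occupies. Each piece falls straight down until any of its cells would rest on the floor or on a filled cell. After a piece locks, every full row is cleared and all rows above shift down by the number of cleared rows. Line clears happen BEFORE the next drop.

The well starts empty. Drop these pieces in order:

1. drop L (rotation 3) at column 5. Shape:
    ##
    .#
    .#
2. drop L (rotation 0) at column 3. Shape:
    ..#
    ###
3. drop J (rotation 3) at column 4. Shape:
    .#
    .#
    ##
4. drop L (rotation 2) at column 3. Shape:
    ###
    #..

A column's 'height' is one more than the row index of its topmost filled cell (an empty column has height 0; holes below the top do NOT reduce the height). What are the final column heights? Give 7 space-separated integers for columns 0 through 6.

Answer: 0 0 0 9 9 9 3

Derivation:
Drop 1: L rot3 at col 5 lands with bottom-row=0; cleared 0 line(s) (total 0); column heights now [0 0 0 0 0 3 3], max=3
Drop 2: L rot0 at col 3 lands with bottom-row=3; cleared 0 line(s) (total 0); column heights now [0 0 0 4 4 5 3], max=5
Drop 3: J rot3 at col 4 lands with bottom-row=5; cleared 0 line(s) (total 0); column heights now [0 0 0 4 6 8 3], max=8
Drop 4: L rot2 at col 3 lands with bottom-row=7; cleared 0 line(s) (total 0); column heights now [0 0 0 9 9 9 3], max=9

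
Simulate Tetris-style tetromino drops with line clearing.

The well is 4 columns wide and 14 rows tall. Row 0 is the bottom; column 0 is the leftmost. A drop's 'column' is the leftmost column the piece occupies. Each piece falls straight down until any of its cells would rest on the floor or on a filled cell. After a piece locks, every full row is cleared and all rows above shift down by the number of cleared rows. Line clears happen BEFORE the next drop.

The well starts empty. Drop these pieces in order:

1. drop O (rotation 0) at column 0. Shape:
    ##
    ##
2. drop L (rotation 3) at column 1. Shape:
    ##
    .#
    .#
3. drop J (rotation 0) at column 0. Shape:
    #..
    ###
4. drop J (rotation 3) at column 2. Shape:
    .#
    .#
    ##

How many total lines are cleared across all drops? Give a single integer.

Drop 1: O rot0 at col 0 lands with bottom-row=0; cleared 0 line(s) (total 0); column heights now [2 2 0 0], max=2
Drop 2: L rot3 at col 1 lands with bottom-row=0; cleared 0 line(s) (total 0); column heights now [2 3 3 0], max=3
Drop 3: J rot0 at col 0 lands with bottom-row=3; cleared 0 line(s) (total 0); column heights now [5 4 4 0], max=5
Drop 4: J rot3 at col 2 lands with bottom-row=4; cleared 0 line(s) (total 0); column heights now [5 4 5 7], max=7

Answer: 0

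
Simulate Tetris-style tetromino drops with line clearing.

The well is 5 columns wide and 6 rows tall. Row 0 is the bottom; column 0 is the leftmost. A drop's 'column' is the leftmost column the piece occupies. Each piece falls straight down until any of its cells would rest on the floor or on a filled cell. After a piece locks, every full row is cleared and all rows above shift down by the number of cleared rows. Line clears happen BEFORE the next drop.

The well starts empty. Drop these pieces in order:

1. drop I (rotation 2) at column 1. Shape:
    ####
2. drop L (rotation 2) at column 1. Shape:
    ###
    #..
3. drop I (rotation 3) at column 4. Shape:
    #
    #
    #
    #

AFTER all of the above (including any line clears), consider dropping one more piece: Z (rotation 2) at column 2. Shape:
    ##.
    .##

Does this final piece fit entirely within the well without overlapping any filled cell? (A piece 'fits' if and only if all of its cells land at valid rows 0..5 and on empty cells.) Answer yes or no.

Drop 1: I rot2 at col 1 lands with bottom-row=0; cleared 0 line(s) (total 0); column heights now [0 1 1 1 1], max=1
Drop 2: L rot2 at col 1 lands with bottom-row=1; cleared 0 line(s) (total 0); column heights now [0 3 3 3 1], max=3
Drop 3: I rot3 at col 4 lands with bottom-row=1; cleared 0 line(s) (total 0); column heights now [0 3 3 3 5], max=5
Test piece Z rot2 at col 2 (width 3): heights before test = [0 3 3 3 5]; fits = False

Answer: no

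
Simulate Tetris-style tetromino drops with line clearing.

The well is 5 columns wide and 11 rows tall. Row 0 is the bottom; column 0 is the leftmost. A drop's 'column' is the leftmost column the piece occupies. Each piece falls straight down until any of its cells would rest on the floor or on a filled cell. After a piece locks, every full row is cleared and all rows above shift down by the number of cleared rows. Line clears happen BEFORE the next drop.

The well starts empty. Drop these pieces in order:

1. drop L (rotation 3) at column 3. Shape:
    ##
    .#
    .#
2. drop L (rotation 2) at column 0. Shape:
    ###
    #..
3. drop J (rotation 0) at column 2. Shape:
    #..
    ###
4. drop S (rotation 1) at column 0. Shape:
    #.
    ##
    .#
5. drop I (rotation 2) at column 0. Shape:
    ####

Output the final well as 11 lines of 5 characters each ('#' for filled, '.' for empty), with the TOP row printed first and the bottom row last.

Answer: .....
.....
.....
.....
.....
.....
####.
#.#..
.#.##
###.#
#...#

Derivation:
Drop 1: L rot3 at col 3 lands with bottom-row=0; cleared 0 line(s) (total 0); column heights now [0 0 0 3 3], max=3
Drop 2: L rot2 at col 0 lands with bottom-row=0; cleared 0 line(s) (total 0); column heights now [2 2 2 3 3], max=3
Drop 3: J rot0 at col 2 lands with bottom-row=3; cleared 0 line(s) (total 0); column heights now [2 2 5 4 4], max=5
Drop 4: S rot1 at col 0 lands with bottom-row=2; cleared 1 line(s) (total 1); column heights now [4 3 4 3 3], max=4
Drop 5: I rot2 at col 0 lands with bottom-row=4; cleared 0 line(s) (total 1); column heights now [5 5 5 5 3], max=5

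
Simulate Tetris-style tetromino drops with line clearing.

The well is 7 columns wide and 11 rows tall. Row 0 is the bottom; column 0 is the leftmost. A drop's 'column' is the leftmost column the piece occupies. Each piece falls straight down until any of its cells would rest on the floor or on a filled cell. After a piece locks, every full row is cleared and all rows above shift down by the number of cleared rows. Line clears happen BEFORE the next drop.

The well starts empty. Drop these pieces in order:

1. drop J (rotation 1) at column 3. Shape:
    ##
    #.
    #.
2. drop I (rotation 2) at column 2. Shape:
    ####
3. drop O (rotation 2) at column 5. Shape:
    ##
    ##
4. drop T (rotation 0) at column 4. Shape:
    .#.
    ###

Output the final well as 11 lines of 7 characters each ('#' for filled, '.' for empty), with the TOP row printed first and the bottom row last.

Drop 1: J rot1 at col 3 lands with bottom-row=0; cleared 0 line(s) (total 0); column heights now [0 0 0 3 3 0 0], max=3
Drop 2: I rot2 at col 2 lands with bottom-row=3; cleared 0 line(s) (total 0); column heights now [0 0 4 4 4 4 0], max=4
Drop 3: O rot2 at col 5 lands with bottom-row=4; cleared 0 line(s) (total 0); column heights now [0 0 4 4 4 6 6], max=6
Drop 4: T rot0 at col 4 lands with bottom-row=6; cleared 0 line(s) (total 0); column heights now [0 0 4 4 7 8 7], max=8

Answer: .......
.......
.......
.....#.
....###
.....##
.....##
..####.
...##..
...#...
...#...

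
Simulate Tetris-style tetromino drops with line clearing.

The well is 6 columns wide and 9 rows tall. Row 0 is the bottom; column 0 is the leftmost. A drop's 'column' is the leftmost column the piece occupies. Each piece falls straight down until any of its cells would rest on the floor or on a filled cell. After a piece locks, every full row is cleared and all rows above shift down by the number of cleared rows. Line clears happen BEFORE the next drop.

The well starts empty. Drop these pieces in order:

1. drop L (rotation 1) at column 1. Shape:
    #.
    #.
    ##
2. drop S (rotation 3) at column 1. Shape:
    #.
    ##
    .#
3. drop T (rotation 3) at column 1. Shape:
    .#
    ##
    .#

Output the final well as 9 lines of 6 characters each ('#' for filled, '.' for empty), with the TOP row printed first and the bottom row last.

Drop 1: L rot1 at col 1 lands with bottom-row=0; cleared 0 line(s) (total 0); column heights now [0 3 1 0 0 0], max=3
Drop 2: S rot3 at col 1 lands with bottom-row=2; cleared 0 line(s) (total 0); column heights now [0 5 4 0 0 0], max=5
Drop 3: T rot3 at col 1 lands with bottom-row=4; cleared 0 line(s) (total 0); column heights now [0 6 7 0 0 0], max=7

Answer: ......
......
..#...
.##...
.##...
.##...
.##...
.#....
.##...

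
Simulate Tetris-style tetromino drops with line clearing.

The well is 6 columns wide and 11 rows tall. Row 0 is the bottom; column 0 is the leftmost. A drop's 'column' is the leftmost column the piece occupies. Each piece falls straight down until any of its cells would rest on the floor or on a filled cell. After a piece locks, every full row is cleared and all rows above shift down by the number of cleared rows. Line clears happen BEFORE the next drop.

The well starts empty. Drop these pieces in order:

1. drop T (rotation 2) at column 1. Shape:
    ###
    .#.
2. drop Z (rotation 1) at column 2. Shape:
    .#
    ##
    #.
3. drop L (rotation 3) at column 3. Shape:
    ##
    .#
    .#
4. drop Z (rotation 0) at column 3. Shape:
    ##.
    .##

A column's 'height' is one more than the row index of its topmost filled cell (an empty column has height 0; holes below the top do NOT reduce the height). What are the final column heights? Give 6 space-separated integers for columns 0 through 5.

Answer: 0 2 4 8 8 7

Derivation:
Drop 1: T rot2 at col 1 lands with bottom-row=0; cleared 0 line(s) (total 0); column heights now [0 2 2 2 0 0], max=2
Drop 2: Z rot1 at col 2 lands with bottom-row=2; cleared 0 line(s) (total 0); column heights now [0 2 4 5 0 0], max=5
Drop 3: L rot3 at col 3 lands with bottom-row=3; cleared 0 line(s) (total 0); column heights now [0 2 4 6 6 0], max=6
Drop 4: Z rot0 at col 3 lands with bottom-row=6; cleared 0 line(s) (total 0); column heights now [0 2 4 8 8 7], max=8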